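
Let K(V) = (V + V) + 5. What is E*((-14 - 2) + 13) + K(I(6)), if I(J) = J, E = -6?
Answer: 35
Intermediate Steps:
K(V) = 5 + 2*V (K(V) = 2*V + 5 = 5 + 2*V)
E*((-14 - 2) + 13) + K(I(6)) = -6*((-14 - 2) + 13) + (5 + 2*6) = -6*(-16 + 13) + (5 + 12) = -6*(-3) + 17 = 18 + 17 = 35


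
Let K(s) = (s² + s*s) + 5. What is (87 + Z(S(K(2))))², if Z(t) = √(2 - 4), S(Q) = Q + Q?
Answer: (87 + I*√2)² ≈ 7567.0 + 246.07*I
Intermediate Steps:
K(s) = 5 + 2*s² (K(s) = (s² + s²) + 5 = 2*s² + 5 = 5 + 2*s²)
S(Q) = 2*Q
Z(t) = I*√2 (Z(t) = √(-2) = I*√2)
(87 + Z(S(K(2))))² = (87 + I*√2)²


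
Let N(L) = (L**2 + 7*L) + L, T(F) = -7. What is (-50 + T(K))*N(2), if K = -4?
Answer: -1140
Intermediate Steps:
N(L) = L**2 + 8*L
(-50 + T(K))*N(2) = (-50 - 7)*(2*(8 + 2)) = -114*10 = -57*20 = -1140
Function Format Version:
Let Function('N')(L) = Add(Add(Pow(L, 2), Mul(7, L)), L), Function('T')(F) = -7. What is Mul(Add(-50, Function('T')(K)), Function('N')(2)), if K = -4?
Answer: -1140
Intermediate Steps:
Function('N')(L) = Add(Pow(L, 2), Mul(8, L))
Mul(Add(-50, Function('T')(K)), Function('N')(2)) = Mul(Add(-50, -7), Mul(2, Add(8, 2))) = Mul(-57, Mul(2, 10)) = Mul(-57, 20) = -1140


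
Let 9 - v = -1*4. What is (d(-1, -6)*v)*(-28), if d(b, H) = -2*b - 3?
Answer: 364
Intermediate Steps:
d(b, H) = -3 - 2*b
v = 13 (v = 9 - (-1)*4 = 9 - 1*(-4) = 9 + 4 = 13)
(d(-1, -6)*v)*(-28) = ((-3 - 2*(-1))*13)*(-28) = ((-3 + 2)*13)*(-28) = -1*13*(-28) = -13*(-28) = 364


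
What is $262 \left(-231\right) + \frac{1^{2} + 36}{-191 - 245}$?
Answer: $- \frac{26387629}{436} \approx -60522.0$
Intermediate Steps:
$262 \left(-231\right) + \frac{1^{2} + 36}{-191 - 245} = -60522 + \frac{1 + 36}{-436} = -60522 + 37 \left(- \frac{1}{436}\right) = -60522 - \frac{37}{436} = - \frac{26387629}{436}$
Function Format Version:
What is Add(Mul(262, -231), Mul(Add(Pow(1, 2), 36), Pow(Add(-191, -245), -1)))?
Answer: Rational(-26387629, 436) ≈ -60522.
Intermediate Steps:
Add(Mul(262, -231), Mul(Add(Pow(1, 2), 36), Pow(Add(-191, -245), -1))) = Add(-60522, Mul(Add(1, 36), Pow(-436, -1))) = Add(-60522, Mul(37, Rational(-1, 436))) = Add(-60522, Rational(-37, 436)) = Rational(-26387629, 436)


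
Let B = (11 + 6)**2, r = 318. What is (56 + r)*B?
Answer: 108086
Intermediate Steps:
B = 289 (B = 17**2 = 289)
(56 + r)*B = (56 + 318)*289 = 374*289 = 108086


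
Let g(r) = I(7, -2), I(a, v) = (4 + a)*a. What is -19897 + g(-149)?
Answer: -19820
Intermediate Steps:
I(a, v) = a*(4 + a)
g(r) = 77 (g(r) = 7*(4 + 7) = 7*11 = 77)
-19897 + g(-149) = -19897 + 77 = -19820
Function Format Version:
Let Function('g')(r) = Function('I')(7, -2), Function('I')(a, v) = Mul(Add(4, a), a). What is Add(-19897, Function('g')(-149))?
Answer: -19820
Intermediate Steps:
Function('I')(a, v) = Mul(a, Add(4, a))
Function('g')(r) = 77 (Function('g')(r) = Mul(7, Add(4, 7)) = Mul(7, 11) = 77)
Add(-19897, Function('g')(-149)) = Add(-19897, 77) = -19820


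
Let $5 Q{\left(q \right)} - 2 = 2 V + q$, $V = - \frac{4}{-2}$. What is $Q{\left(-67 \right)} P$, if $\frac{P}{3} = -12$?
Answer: $\frac{2196}{5} \approx 439.2$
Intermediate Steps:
$V = 2$ ($V = \left(-4\right) \left(- \frac{1}{2}\right) = 2$)
$P = -36$ ($P = 3 \left(-12\right) = -36$)
$Q{\left(q \right)} = \frac{6}{5} + \frac{q}{5}$ ($Q{\left(q \right)} = \frac{2}{5} + \frac{2 \cdot 2 + q}{5} = \frac{2}{5} + \frac{4 + q}{5} = \frac{2}{5} + \left(\frac{4}{5} + \frac{q}{5}\right) = \frac{6}{5} + \frac{q}{5}$)
$Q{\left(-67 \right)} P = \left(\frac{6}{5} + \frac{1}{5} \left(-67\right)\right) \left(-36\right) = \left(\frac{6}{5} - \frac{67}{5}\right) \left(-36\right) = \left(- \frac{61}{5}\right) \left(-36\right) = \frac{2196}{5}$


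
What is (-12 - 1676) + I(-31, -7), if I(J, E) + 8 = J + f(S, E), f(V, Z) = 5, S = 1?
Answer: -1722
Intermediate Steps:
I(J, E) = -3 + J (I(J, E) = -8 + (J + 5) = -8 + (5 + J) = -3 + J)
(-12 - 1676) + I(-31, -7) = (-12 - 1676) + (-3 - 31) = -1688 - 34 = -1722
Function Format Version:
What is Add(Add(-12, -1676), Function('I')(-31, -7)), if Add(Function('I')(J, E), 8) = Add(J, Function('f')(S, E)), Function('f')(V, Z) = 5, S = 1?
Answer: -1722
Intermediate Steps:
Function('I')(J, E) = Add(-3, J) (Function('I')(J, E) = Add(-8, Add(J, 5)) = Add(-8, Add(5, J)) = Add(-3, J))
Add(Add(-12, -1676), Function('I')(-31, -7)) = Add(Add(-12, -1676), Add(-3, -31)) = Add(-1688, -34) = -1722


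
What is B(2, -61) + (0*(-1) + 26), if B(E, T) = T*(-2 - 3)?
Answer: 331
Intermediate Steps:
B(E, T) = -5*T (B(E, T) = T*(-5) = -5*T)
B(2, -61) + (0*(-1) + 26) = -5*(-61) + (0*(-1) + 26) = 305 + (0 + 26) = 305 + 26 = 331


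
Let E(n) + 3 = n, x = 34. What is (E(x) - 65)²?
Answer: 1156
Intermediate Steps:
E(n) = -3 + n
(E(x) - 65)² = ((-3 + 34) - 65)² = (31 - 65)² = (-34)² = 1156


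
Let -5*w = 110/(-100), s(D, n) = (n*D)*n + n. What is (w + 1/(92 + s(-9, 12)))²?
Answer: 42653961/888040000 ≈ 0.048032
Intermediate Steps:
s(D, n) = n + D*n² (s(D, n) = (D*n)*n + n = D*n² + n = n + D*n²)
w = 11/50 (w = -22/(-100) = -22*(-1)/100 = -⅕*(-11/10) = 11/50 ≈ 0.22000)
(w + 1/(92 + s(-9, 12)))² = (11/50 + 1/(92 + 12*(1 - 9*12)))² = (11/50 + 1/(92 + 12*(1 - 108)))² = (11/50 + 1/(92 + 12*(-107)))² = (11/50 + 1/(92 - 1284))² = (11/50 + 1/(-1192))² = (11/50 - 1/1192)² = (6531/29800)² = 42653961/888040000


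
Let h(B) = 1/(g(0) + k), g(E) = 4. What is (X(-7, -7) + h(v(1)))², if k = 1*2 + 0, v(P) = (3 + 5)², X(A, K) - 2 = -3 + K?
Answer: 2209/36 ≈ 61.361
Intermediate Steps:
X(A, K) = -1 + K (X(A, K) = 2 + (-3 + K) = -1 + K)
v(P) = 64 (v(P) = 8² = 64)
k = 2 (k = 2 + 0 = 2)
h(B) = ⅙ (h(B) = 1/(4 + 2) = 1/6 = ⅙)
(X(-7, -7) + h(v(1)))² = ((-1 - 7) + ⅙)² = (-8 + ⅙)² = (-47/6)² = 2209/36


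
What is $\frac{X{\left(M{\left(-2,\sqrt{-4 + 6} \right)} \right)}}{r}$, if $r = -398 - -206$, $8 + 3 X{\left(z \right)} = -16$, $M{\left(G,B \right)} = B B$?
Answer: $\frac{1}{24} \approx 0.041667$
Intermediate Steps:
$M{\left(G,B \right)} = B^{2}$
$X{\left(z \right)} = -8$ ($X{\left(z \right)} = - \frac{8}{3} + \frac{1}{3} \left(-16\right) = - \frac{8}{3} - \frac{16}{3} = -8$)
$r = -192$ ($r = -398 + 206 = -192$)
$\frac{X{\left(M{\left(-2,\sqrt{-4 + 6} \right)} \right)}}{r} = - \frac{8}{-192} = \left(-8\right) \left(- \frac{1}{192}\right) = \frac{1}{24}$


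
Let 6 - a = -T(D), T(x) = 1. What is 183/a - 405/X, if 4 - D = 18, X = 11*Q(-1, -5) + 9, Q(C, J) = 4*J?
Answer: 41448/1477 ≈ 28.062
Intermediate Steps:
X = -211 (X = 11*(4*(-5)) + 9 = 11*(-20) + 9 = -220 + 9 = -211)
D = -14 (D = 4 - 1*18 = 4 - 18 = -14)
a = 7 (a = 6 - (-1) = 6 - 1*(-1) = 6 + 1 = 7)
183/a - 405/X = 183/7 - 405/(-211) = 183*(⅐) - 405*(-1/211) = 183/7 + 405/211 = 41448/1477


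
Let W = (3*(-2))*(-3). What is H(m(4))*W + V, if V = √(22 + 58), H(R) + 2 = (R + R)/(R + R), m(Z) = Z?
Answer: -18 + 4*√5 ≈ -9.0557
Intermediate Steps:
H(R) = -1 (H(R) = -2 + (R + R)/(R + R) = -2 + (2*R)/((2*R)) = -2 + (2*R)*(1/(2*R)) = -2 + 1 = -1)
W = 18 (W = -6*(-3) = 18)
V = 4*√5 (V = √80 = 4*√5 ≈ 8.9443)
H(m(4))*W + V = -1*18 + 4*√5 = -18 + 4*√5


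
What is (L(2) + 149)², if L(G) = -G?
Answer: 21609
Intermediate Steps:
(L(2) + 149)² = (-1*2 + 149)² = (-2 + 149)² = 147² = 21609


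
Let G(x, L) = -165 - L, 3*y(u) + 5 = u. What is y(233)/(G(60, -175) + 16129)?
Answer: 76/16139 ≈ 0.0047091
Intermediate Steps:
y(u) = -5/3 + u/3
y(233)/(G(60, -175) + 16129) = (-5/3 + (⅓)*233)/((-165 - 1*(-175)) + 16129) = (-5/3 + 233/3)/((-165 + 175) + 16129) = 76/(10 + 16129) = 76/16139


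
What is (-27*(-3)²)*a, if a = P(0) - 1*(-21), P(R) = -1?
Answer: -4860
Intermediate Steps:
a = 20 (a = -1 - 1*(-21) = -1 + 21 = 20)
(-27*(-3)²)*a = -27*(-3)²*20 = -27*9*20 = -243*20 = -4860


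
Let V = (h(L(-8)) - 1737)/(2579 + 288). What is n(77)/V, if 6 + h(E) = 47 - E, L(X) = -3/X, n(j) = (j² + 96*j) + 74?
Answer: -307227720/13571 ≈ -22639.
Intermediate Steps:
n(j) = 74 + j² + 96*j
h(E) = 41 - E (h(E) = -6 + (47 - E) = 41 - E)
V = -13571/22936 (V = ((41 - (-3)/(-8)) - 1737)/(2579 + 288) = ((41 - (-3)*(-1)/8) - 1737)/2867 = ((41 - 1*3/8) - 1737)*(1/2867) = ((41 - 3/8) - 1737)*(1/2867) = (325/8 - 1737)*(1/2867) = -13571/8*1/2867 = -13571/22936 ≈ -0.59169)
n(77)/V = (74 + 77² + 96*77)/(-13571/22936) = (74 + 5929 + 7392)*(-22936/13571) = 13395*(-22936/13571) = -307227720/13571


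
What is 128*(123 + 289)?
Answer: 52736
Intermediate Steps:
128*(123 + 289) = 128*412 = 52736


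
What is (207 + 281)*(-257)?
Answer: -125416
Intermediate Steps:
(207 + 281)*(-257) = 488*(-257) = -125416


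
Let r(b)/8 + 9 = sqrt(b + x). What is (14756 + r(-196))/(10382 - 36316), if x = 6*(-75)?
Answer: -7342/12967 - 4*I*sqrt(646)/12967 ≈ -0.56621 - 0.0078404*I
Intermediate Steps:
x = -450
r(b) = -72 + 8*sqrt(-450 + b) (r(b) = -72 + 8*sqrt(b - 450) = -72 + 8*sqrt(-450 + b))
(14756 + r(-196))/(10382 - 36316) = (14756 + (-72 + 8*sqrt(-450 - 196)))/(10382 - 36316) = (14756 + (-72 + 8*sqrt(-646)))/(-25934) = (14756 + (-72 + 8*(I*sqrt(646))))*(-1/25934) = (14756 + (-72 + 8*I*sqrt(646)))*(-1/25934) = (14684 + 8*I*sqrt(646))*(-1/25934) = -7342/12967 - 4*I*sqrt(646)/12967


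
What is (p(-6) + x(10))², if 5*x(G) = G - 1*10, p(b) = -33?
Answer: 1089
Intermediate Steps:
x(G) = -2 + G/5 (x(G) = (G - 1*10)/5 = (G - 10)/5 = (-10 + G)/5 = -2 + G/5)
(p(-6) + x(10))² = (-33 + (-2 + (⅕)*10))² = (-33 + (-2 + 2))² = (-33 + 0)² = (-33)² = 1089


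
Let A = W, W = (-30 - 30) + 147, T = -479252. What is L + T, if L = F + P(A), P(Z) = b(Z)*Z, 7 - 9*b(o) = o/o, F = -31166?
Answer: -510360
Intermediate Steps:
W = 87 (W = -60 + 147 = 87)
b(o) = 2/3 (b(o) = 7/9 - o/(9*o) = 7/9 - 1/9*1 = 7/9 - 1/9 = 2/3)
A = 87
P(Z) = 2*Z/3
L = -31108 (L = -31166 + (2/3)*87 = -31166 + 58 = -31108)
L + T = -31108 - 479252 = -510360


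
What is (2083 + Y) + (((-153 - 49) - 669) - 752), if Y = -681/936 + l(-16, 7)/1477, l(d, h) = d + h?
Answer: 211640953/460824 ≈ 459.27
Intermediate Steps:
Y = -338087/460824 (Y = -681/936 + (-16 + 7)/1477 = -681*1/936 - 9*1/1477 = -227/312 - 9/1477 = -338087/460824 ≈ -0.73366)
(2083 + Y) + (((-153 - 49) - 669) - 752) = (2083 - 338087/460824) + (((-153 - 49) - 669) - 752) = 959558305/460824 + ((-202 - 669) - 752) = 959558305/460824 + (-871 - 752) = 959558305/460824 - 1623 = 211640953/460824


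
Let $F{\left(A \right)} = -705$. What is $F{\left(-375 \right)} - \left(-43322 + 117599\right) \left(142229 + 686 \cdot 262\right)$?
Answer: $-23914297902$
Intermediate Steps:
$F{\left(-375 \right)} - \left(-43322 + 117599\right) \left(142229 + 686 \cdot 262\right) = -705 - \left(-43322 + 117599\right) \left(142229 + 686 \cdot 262\right) = -705 - 74277 \left(142229 + 179732\right) = -705 - 74277 \cdot 321961 = -705 - 23914297197 = -23914297902$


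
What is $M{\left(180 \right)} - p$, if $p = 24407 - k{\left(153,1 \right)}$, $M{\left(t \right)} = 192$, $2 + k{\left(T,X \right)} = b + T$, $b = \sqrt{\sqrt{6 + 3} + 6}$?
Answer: $-24061$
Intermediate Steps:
$b = 3$ ($b = \sqrt{\sqrt{9} + 6} = \sqrt{3 + 6} = \sqrt{9} = 3$)
$k{\left(T,X \right)} = 1 + T$ ($k{\left(T,X \right)} = -2 + \left(3 + T\right) = 1 + T$)
$p = 24253$ ($p = 24407 - \left(1 + 153\right) = 24407 - 154 = 24253$)
$M{\left(180 \right)} - p = 192 - 24253 = -24061$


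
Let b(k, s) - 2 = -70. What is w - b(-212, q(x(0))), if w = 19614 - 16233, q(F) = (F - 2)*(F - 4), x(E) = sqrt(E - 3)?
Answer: 3449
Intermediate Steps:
x(E) = sqrt(-3 + E)
q(F) = (-4 + F)*(-2 + F) (q(F) = (-2 + F)*(-4 + F) = (-4 + F)*(-2 + F))
b(k, s) = -68 (b(k, s) = 2 - 70 = -68)
w = 3381
w - b(-212, q(x(0))) = 3381 - 1*(-68) = 3381 + 68 = 3449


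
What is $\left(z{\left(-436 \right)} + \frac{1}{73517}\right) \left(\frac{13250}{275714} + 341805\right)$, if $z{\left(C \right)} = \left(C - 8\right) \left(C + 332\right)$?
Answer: $\frac{159959994970644180430}{10134833069} \approx 1.5783 \cdot 10^{10}$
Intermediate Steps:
$z{\left(C \right)} = \left(-8 + C\right) \left(332 + C\right)$
$\left(z{\left(-436 \right)} + \frac{1}{73517}\right) \left(\frac{13250}{275714} + 341805\right) = \left(\left(-2656 + \left(-436\right)^{2} + 324 \left(-436\right)\right) + \frac{1}{73517}\right) \left(\frac{13250}{275714} + 341805\right) = \left(\left(-2656 + 190096 - 141264\right) + \frac{1}{73517}\right) \left(13250 \cdot \frac{1}{275714} + 341805\right) = \left(46176 + \frac{1}{73517}\right) \left(\frac{6625}{137857} + 341805\right) = \frac{3394720993}{73517} \cdot \frac{47120218510}{137857} = \frac{159959994970644180430}{10134833069}$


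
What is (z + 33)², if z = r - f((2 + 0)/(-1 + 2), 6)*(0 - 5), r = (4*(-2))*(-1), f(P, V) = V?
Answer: 5041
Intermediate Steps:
r = 8 (r = -8*(-1) = 8)
z = 38 (z = 8 - 6*(0 - 5) = 8 - 6*(-5) = 8 - 1*(-30) = 8 + 30 = 38)
(z + 33)² = (38 + 33)² = 71² = 5041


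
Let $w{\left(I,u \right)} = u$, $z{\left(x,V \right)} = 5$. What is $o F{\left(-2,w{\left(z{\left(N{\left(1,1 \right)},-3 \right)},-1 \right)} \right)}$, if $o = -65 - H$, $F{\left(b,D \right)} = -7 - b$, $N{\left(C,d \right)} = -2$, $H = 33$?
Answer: $490$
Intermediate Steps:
$o = -98$ ($o = -65 - 33 = -98$)
$o F{\left(-2,w{\left(z{\left(N{\left(1,1 \right)},-3 \right)},-1 \right)} \right)} = - 98 \left(-7 - -2\right) = - 98 \left(-7 + 2\right) = \left(-98\right) \left(-5\right) = 490$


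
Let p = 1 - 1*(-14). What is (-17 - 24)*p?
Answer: -615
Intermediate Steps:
p = 15 (p = 1 + 14 = 15)
(-17 - 24)*p = (-17 - 24)*15 = -41*15 = -615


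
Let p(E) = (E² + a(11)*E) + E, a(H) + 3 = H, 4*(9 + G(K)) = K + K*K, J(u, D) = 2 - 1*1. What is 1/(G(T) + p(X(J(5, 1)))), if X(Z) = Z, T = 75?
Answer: 1/1426 ≈ 0.00070126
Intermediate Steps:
J(u, D) = 1 (J(u, D) = 2 - 1 = 1)
G(K) = -9 + K/4 + K²/4 (G(K) = -9 + (K + K*K)/4 = -9 + (K + K²)/4 = -9 + (K/4 + K²/4) = -9 + K/4 + K²/4)
a(H) = -3 + H
p(E) = E² + 9*E (p(E) = (E² + (-3 + 11)*E) + E = (E² + 8*E) + E = E² + 9*E)
1/(G(T) + p(X(J(5, 1)))) = 1/((-9 + (¼)*75 + (¼)*75²) + 1*(9 + 1)) = 1/((-9 + 75/4 + (¼)*5625) + 1*10) = 1/((-9 + 75/4 + 5625/4) + 10) = 1/(1416 + 10) = 1/1426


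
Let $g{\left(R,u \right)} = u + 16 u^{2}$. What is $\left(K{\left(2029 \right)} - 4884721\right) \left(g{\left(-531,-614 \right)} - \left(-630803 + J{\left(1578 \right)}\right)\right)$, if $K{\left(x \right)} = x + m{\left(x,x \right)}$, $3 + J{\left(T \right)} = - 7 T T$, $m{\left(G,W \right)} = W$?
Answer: $-117588427550708$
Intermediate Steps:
$J{\left(T \right)} = -3 - 7 T^{2}$ ($J{\left(T \right)} = -3 + - 7 T T = -3 - 7 T^{2}$)
$K{\left(x \right)} = 2 x$ ($K{\left(x \right)} = x + x = 2 x$)
$\left(K{\left(2029 \right)} - 4884721\right) \left(g{\left(-531,-614 \right)} - \left(-630803 + J{\left(1578 \right)}\right)\right) = \left(2 \cdot 2029 - 4884721\right) \left(- 614 \left(1 + 16 \left(-614\right)\right) + \left(630803 - \left(-3 - 7 \cdot 1578^{2}\right)\right)\right) = \left(4058 - 4884721\right) \left(- 614 \left(1 - 9824\right) + \left(630803 - \left(-3 - 17430588\right)\right)\right) = - 4880663 \left(\left(-614\right) \left(-9823\right) + \left(630803 - \left(-3 - 17430588\right)\right)\right) = - 4880663 \left(6031322 + \left(630803 - -17430591\right)\right) = - 4880663 \left(6031322 + \left(630803 + 17430591\right)\right) = - 4880663 \left(6031322 + 18061394\right) = \left(-4880663\right) 24092716 = -117588427550708$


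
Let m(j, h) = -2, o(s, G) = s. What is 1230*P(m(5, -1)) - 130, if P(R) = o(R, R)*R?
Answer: 4790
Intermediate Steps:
P(R) = R**2 (P(R) = R*R = R**2)
1230*P(m(5, -1)) - 130 = 1230*(-2)**2 - 130 = 1230*4 - 130 = 4920 - 130 = 4790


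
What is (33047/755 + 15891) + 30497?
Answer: 35055987/755 ≈ 46432.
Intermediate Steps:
(33047/755 + 15891) + 30497 = 12030752/755 + 30497 = 35055987/755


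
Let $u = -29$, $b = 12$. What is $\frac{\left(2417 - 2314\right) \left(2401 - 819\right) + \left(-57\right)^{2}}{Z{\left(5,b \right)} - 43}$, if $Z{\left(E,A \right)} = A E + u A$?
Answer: $- \frac{166195}{331} \approx -502.1$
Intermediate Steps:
$Z{\left(E,A \right)} = - 29 A + A E$ ($Z{\left(E,A \right)} = A E - 29 A = - 29 A + A E$)
$\frac{\left(2417 - 2314\right) \left(2401 - 819\right) + \left(-57\right)^{2}}{Z{\left(5,b \right)} - 43} = \frac{\left(2417 - 2314\right) \left(2401 - 819\right) + \left(-57\right)^{2}}{12 \left(-29 + 5\right) - 43} = \frac{103 \cdot 1582 + 3249}{12 \left(-24\right) - 43} = \frac{162946 + 3249}{-288 - 43} = \frac{166195}{-331} = 166195 \left(- \frac{1}{331}\right) = - \frac{166195}{331}$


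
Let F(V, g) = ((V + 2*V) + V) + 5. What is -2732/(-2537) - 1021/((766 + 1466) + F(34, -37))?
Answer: 3892759/6020301 ≈ 0.64661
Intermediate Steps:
F(V, g) = 5 + 4*V (F(V, g) = (3*V + V) + 5 = 4*V + 5 = 5 + 4*V)
-2732/(-2537) - 1021/((766 + 1466) + F(34, -37)) = -2732/(-2537) - 1021/((766 + 1466) + (5 + 4*34)) = -2732*(-1/2537) - 1021/(2232 + (5 + 136)) = 2732/2537 - 1021/(2232 + 141) = 2732/2537 - 1021/2373 = 3892759/6020301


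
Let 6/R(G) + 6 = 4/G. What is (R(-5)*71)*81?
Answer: -86265/17 ≈ -5074.4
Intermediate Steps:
R(G) = 6/(-6 + 4/G)
(R(-5)*71)*81 = (-3*(-5)/(-2 + 3*(-5))*71)*81 = (-3*(-5)/(-2 - 15)*71)*81 = (-3*(-5)/(-17)*71)*81 = (-3*(-5)*(-1/17)*71)*81 = -15/17*71*81 = -1065/17*81 = -86265/17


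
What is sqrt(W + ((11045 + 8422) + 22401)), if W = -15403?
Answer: sqrt(26465) ≈ 162.68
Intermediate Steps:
sqrt(W + ((11045 + 8422) + 22401)) = sqrt(-15403 + ((11045 + 8422) + 22401)) = sqrt(-15403 + (19467 + 22401)) = sqrt(-15403 + 41868) = sqrt(26465)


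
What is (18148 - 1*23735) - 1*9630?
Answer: -15217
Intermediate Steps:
(18148 - 1*23735) - 1*9630 = (18148 - 23735) - 9630 = -5587 - 9630 = -15217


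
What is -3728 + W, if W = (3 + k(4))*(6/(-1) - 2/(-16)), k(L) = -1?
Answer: -14959/4 ≈ -3739.8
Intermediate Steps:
W = -47/4 (W = (3 - 1)*(6/(-1) - 2/(-16)) = 2*(6*(-1) - 2*(-1/16)) = 2*(-6 + ⅛) = 2*(-47/8) = -47/4 ≈ -11.750)
-3728 + W = -3728 - 47/4 = -14959/4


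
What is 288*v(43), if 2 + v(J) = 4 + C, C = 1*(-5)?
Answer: -864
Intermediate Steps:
C = -5
v(J) = -3 (v(J) = -2 + (4 - 5) = -2 - 1 = -3)
288*v(43) = 288*(-3) = -864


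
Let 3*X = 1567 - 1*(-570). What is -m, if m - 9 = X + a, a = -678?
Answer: -130/3 ≈ -43.333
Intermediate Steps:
X = 2137/3 (X = (1567 - 1*(-570))/3 = (1567 + 570)/3 = (⅓)*2137 = 2137/3 ≈ 712.33)
m = 130/3 (m = 9 + (2137/3 - 678) = 9 + 103/3 = 130/3 ≈ 43.333)
-m = -1*130/3 = -130/3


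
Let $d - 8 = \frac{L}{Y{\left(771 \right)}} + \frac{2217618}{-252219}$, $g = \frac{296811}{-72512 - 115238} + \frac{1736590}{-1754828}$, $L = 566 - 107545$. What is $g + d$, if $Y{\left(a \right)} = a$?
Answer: $- \frac{379384780282327959158}{2669533879056853875} \approx -142.12$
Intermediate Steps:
$L = -106979$ ($L = 566 - 107545 = -106979$)
$g = - \frac{105862128251}{41183619625}$ ($g = \frac{296811}{-72512 - 115238} + 1736590 \left(- \frac{1}{1754828}\right) = \frac{296811}{-187750} - \frac{868295}{877414} = 296811 \left(- \frac{1}{187750}\right) - \frac{868295}{877414} = - \frac{296811}{187750} - \frac{868295}{877414} = - \frac{105862128251}{41183619625} \approx -2.5705$)
$d = - \frac{9045411029}{64820283}$ ($d = 8 + \left(- \frac{106979}{771} + \frac{2217618}{-252219}\right) = 8 + \left(\left(-106979\right) \frac{1}{771} + 2217618 \left(- \frac{1}{252219}\right)\right) = 8 - \frac{9563973293}{64820283} = - \frac{9045411029}{64820283} \approx -139.55$)
$g + d = - \frac{105862128251}{41183619625} - \frac{9045411029}{64820283} = - \frac{379384780282327959158}{2669533879056853875}$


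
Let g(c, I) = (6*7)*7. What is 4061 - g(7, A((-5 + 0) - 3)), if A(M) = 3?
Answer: 3767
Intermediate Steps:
g(c, I) = 294 (g(c, I) = 42*7 = 294)
4061 - g(7, A((-5 + 0) - 3)) = 4061 - 1*294 = 4061 - 294 = 3767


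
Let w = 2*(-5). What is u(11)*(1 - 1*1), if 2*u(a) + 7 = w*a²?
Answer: 0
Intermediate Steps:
w = -10
u(a) = -7/2 - 5*a² (u(a) = -7/2 + (-10*a²)/2 = -7/2 - 5*a²)
u(11)*(1 - 1*1) = (-7/2 - 5*11²)*(1 - 1*1) = (-7/2 - 5*121)*(1 - 1) = (-7/2 - 605)*0 = -1217/2*0 = 0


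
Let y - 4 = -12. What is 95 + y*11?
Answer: 7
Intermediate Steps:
y = -8 (y = 4 - 12 = -8)
95 + y*11 = 95 - 8*11 = 95 - 88 = 7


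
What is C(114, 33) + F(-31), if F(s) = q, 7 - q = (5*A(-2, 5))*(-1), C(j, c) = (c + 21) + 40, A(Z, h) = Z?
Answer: 91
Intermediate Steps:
C(j, c) = 61 + c (C(j, c) = (21 + c) + 40 = 61 + c)
q = -3 (q = 7 - 5*(-2)*(-1) = 7 - (-10)*(-1) = 7 - 1*10 = 7 - 10 = -3)
F(s) = -3
C(114, 33) + F(-31) = (61 + 33) - 3 = 94 - 3 = 91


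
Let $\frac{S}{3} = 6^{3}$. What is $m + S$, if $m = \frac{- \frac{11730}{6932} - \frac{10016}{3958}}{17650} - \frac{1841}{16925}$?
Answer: $\frac{10620370430658561}{16392218209340} \approx 647.89$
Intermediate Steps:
$m = - \frac{1786968993759}{16392218209340}$ ($m = \left(\left(-11730\right) \frac{1}{6932} - \frac{5008}{1979}\right) \frac{1}{17650} - \frac{1841}{16925} = \left(- \frac{5865}{3466} - \frac{5008}{1979}\right) \frac{1}{17650} - \frac{1841}{16925} = \left(- \frac{28964563}{6859214}\right) \frac{1}{17650} - \frac{1841}{16925} = - \frac{28964563}{121065127100} - \frac{1841}{16925} = - \frac{1786968993759}{16392218209340} \approx -0.10901$)
$S = 648$ ($S = 3 \cdot 6^{3} = 3 \cdot 216 = 648$)
$m + S = - \frac{1786968993759}{16392218209340} + 648 = \frac{10620370430658561}{16392218209340}$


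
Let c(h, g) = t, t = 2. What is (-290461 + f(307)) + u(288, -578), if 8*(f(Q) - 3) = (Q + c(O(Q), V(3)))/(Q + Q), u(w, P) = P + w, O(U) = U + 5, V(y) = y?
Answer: -1428153867/4912 ≈ -2.9075e+5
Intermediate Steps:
O(U) = 5 + U
c(h, g) = 2
f(Q) = 3 + (2 + Q)/(16*Q) (f(Q) = 3 + ((Q + 2)/(Q + Q))/8 = 3 + ((2 + Q)/((2*Q)))/8 = 3 + ((2 + Q)*(1/(2*Q)))/8 = 3 + ((2 + Q)/(2*Q))/8 = 3 + (2 + Q)/(16*Q))
(-290461 + f(307)) + u(288, -578) = (-290461 + (1/16)*(2 + 49*307)/307) + (-578 + 288) = (-290461 + (1/16)*(1/307)*(2 + 15043)) - 290 = (-290461 + (1/16)*(1/307)*15045) - 290 = (-290461 + 15045/4912) - 290 = -1426729387/4912 - 290 = -1428153867/4912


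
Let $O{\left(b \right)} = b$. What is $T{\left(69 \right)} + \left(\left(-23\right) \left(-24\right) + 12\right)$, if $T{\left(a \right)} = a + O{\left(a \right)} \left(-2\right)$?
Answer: $495$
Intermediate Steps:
$T{\left(a \right)} = - a$ ($T{\left(a \right)} = a + a \left(-2\right) = a - 2 a = - a$)
$T{\left(69 \right)} + \left(\left(-23\right) \left(-24\right) + 12\right) = \left(-1\right) 69 + \left(\left(-23\right) \left(-24\right) + 12\right) = -69 + \left(552 + 12\right) = -69 + 564 = 495$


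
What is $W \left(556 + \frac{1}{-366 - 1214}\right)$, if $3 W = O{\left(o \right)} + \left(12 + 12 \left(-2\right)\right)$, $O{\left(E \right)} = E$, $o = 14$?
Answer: $\frac{878479}{2370} \approx 370.67$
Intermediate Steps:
$W = \frac{2}{3}$ ($W = \frac{14 + \left(12 + 12 \left(-2\right)\right)}{3} = \frac{14 + \left(12 - 24\right)}{3} = \frac{14 - 12}{3} = \frac{1}{3} \cdot 2 = \frac{2}{3} \approx 0.66667$)
$W \left(556 + \frac{1}{-366 - 1214}\right) = \frac{2 \left(556 + \frac{1}{-366 - 1214}\right)}{3} = \frac{2 \left(556 + \frac{1}{-1580}\right)}{3} = \frac{2 \left(556 - \frac{1}{1580}\right)}{3} = \frac{2}{3} \cdot \frac{878479}{1580} = \frac{878479}{2370}$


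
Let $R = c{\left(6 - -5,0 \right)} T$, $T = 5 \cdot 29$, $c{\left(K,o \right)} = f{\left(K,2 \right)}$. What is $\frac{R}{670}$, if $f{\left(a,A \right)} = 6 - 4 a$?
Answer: $- \frac{551}{67} \approx -8.2239$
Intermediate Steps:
$c{\left(K,o \right)} = 6 - 4 K$
$T = 145$
$R = -5510$ ($R = \left(6 - 4 \left(6 - -5\right)\right) 145 = \left(6 - 4 \left(6 + 5\right)\right) 145 = \left(6 - 44\right) 145 = \left(-38\right) 145 = -5510$)
$\frac{R}{670} = - \frac{5510}{670} = \left(-5510\right) \frac{1}{670} = - \frac{551}{67}$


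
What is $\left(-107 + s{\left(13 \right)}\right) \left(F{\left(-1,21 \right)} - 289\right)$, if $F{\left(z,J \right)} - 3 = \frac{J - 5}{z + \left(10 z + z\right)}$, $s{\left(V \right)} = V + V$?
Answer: $23274$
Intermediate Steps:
$s{\left(V \right)} = 2 V$
$F{\left(z,J \right)} = 3 + \frac{-5 + J}{12 z}$ ($F{\left(z,J \right)} = 3 + \frac{J - 5}{z + \left(10 z + z\right)} = 3 + \frac{-5 + J}{z + 11 z} = 3 + \frac{-5 + J}{12 z}$)
$\left(-107 + s{\left(13 \right)}\right) \left(F{\left(-1,21 \right)} - 289\right) = \left(-107 + 2 \cdot 13\right) \left(\frac{-5 + 21 + 36 \left(-1\right)}{12 \left(-1\right)} - 289\right) = \left(-107 + 26\right) \left(\frac{1}{12} \left(-1\right) \left(-5 + 21 - 36\right) - 289\right) = - 81 \left(\frac{1}{12} \left(-1\right) \left(-20\right) - 289\right) = - 81 \left(\frac{5}{3} - 289\right) = \left(-81\right) \left(- \frac{862}{3}\right) = 23274$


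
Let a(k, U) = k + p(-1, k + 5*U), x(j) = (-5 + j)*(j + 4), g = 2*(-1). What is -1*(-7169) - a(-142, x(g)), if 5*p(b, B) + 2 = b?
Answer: 36558/5 ≈ 7311.6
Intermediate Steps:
g = -2
p(b, B) = -2/5 + b/5
x(j) = (-5 + j)*(4 + j)
a(k, U) = -3/5 + k (a(k, U) = k + (-2/5 + (1/5)*(-1)) = k + (-2/5 - 1/5) = k - 3/5 = -3/5 + k)
-1*(-7169) - a(-142, x(g)) = -1*(-7169) - (-3/5 - 142) = 7169 - 1*(-713/5) = 7169 + 713/5 = 36558/5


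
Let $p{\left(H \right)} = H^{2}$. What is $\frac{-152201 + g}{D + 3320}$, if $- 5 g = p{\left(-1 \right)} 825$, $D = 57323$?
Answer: $- \frac{4118}{1639} \approx -2.5125$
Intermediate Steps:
$g = -165$ ($g = - \frac{\left(-1\right)^{2} \cdot 825}{5} = - \frac{1 \cdot 825}{5} = \left(- \frac{1}{5}\right) 825 = -165$)
$\frac{-152201 + g}{D + 3320} = \frac{-152201 - 165}{57323 + 3320} = - \frac{152366}{60643} = \left(-152366\right) \frac{1}{60643} = - \frac{4118}{1639}$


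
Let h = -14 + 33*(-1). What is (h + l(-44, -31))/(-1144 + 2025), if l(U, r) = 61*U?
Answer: -2731/881 ≈ -3.0999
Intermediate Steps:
h = -47 (h = -14 - 33 = -47)
(h + l(-44, -31))/(-1144 + 2025) = (-47 + 61*(-44))/(-1144 + 2025) = (-47 - 2684)/881 = -2731*1/881 = -2731/881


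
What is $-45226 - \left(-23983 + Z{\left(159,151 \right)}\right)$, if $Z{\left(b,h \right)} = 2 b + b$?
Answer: $-21720$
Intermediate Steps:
$Z{\left(b,h \right)} = 3 b$
$-45226 - \left(-23983 + Z{\left(159,151 \right)}\right) = -45226 - \left(-23983 + 3 \cdot 159\right) = -45226 - \left(-23983 + 477\right) = -45226 - -23506 = -45226 + 23506 = -21720$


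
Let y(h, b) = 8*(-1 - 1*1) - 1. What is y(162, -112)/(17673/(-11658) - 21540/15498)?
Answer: 170638146/29167193 ≈ 5.8503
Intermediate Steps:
y(h, b) = -17 (y(h, b) = 8*(-1 - 1) - 1 = 8*(-2) - 1 = -16 - 1 = -17)
y(162, -112)/(17673/(-11658) - 21540/15498) = -17/(17673/(-11658) - 21540/15498) = -17/(17673*(-1/11658) - 21540*1/15498) = -17/(-5891/3886 - 3590/2583) = -17/(-29167193/10037538) = -17*(-10037538/29167193) = 170638146/29167193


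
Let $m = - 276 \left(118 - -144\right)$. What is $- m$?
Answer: $72312$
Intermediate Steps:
$m = -72312$ ($m = - 276 \left(118 + 144\right) = \left(-276\right) 262 = -72312$)
$- m = \left(-1\right) \left(-72312\right) = 72312$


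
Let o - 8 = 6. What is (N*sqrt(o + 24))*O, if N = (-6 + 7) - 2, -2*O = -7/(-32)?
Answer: 7*sqrt(38)/64 ≈ 0.67423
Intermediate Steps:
o = 14 (o = 8 + 6 = 14)
O = -7/64 (O = -(-7)/(2*(-32)) = -(-7)*(-1)/(2*32) = -1/2*7/32 = -7/64 ≈ -0.10938)
N = -1 (N = 1 - 2 = -1)
(N*sqrt(o + 24))*O = -sqrt(14 + 24)*(-7/64) = -sqrt(38)*(-7/64) = 7*sqrt(38)/64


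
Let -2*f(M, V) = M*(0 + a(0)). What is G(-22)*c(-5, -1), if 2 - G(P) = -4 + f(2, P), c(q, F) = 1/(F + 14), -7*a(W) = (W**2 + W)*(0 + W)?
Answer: 6/13 ≈ 0.46154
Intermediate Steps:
a(W) = -W*(W + W**2)/7 (a(W) = -(W**2 + W)*(0 + W)/7 = -(W + W**2)*W/7 = -W*(W + W**2)/7)
c(q, F) = 1/(14 + F)
f(M, V) = 0 (f(M, V) = -M*(0 + (1/7)*0**2*(-1 - 1*0))/2 = -M*(0 + (1/7)*0*(-1 + 0))/2 = -M*(0 + (1/7)*0*(-1))/2 = -M*(0 + 0)/2 = -M*0/2 = -1/2*0 = 0)
G(P) = 6 (G(P) = 2 - (-4 + 0) = 2 - 1*(-4) = 2 + 4 = 6)
G(-22)*c(-5, -1) = 6/(14 - 1) = 6/13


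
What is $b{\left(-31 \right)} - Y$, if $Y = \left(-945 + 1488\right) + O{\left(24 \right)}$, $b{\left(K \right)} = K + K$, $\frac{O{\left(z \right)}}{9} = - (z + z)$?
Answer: $-173$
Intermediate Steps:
$O{\left(z \right)} = - 18 z$ ($O{\left(z \right)} = 9 \left(- (z + z)\right) = 9 \left(- 2 z\right) = - 18 z$)
$b{\left(K \right)} = 2 K$
$Y = 111$ ($Y = \left(-945 + 1488\right) - 432 = 543 - 432 = 111$)
$b{\left(-31 \right)} - Y = 2 \left(-31\right) - 111 = -62 - 111 = -173$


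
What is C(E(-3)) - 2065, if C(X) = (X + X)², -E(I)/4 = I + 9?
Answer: 239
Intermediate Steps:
E(I) = -36 - 4*I (E(I) = -4*(I + 9) = -4*(9 + I) = -36 - 4*I)
C(X) = 4*X² (C(X) = (2*X)² = 4*X²)
C(E(-3)) - 2065 = 4*(-36 - 4*(-3))² - 2065 = 4*(-36 + 12)² - 2065 = 4*(-24)² - 2065 = 4*576 - 2065 = 2304 - 2065 = 239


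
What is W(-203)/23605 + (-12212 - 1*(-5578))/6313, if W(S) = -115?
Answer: -294059/278539 ≈ -1.0557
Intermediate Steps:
W(-203)/23605 + (-12212 - 1*(-5578))/6313 = -115/23605 + (-12212 - 1*(-5578))/6313 = -115*1/23605 + (-12212 + 5578)*(1/6313) = -23/4721 - 6634*1/6313 = -23/4721 - 62/59 = -294059/278539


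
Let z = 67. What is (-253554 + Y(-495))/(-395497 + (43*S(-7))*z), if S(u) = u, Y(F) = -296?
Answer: 126925/207832 ≈ 0.61071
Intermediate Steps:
(-253554 + Y(-495))/(-395497 + (43*S(-7))*z) = (-253554 - 296)/(-395497 + (43*(-7))*67) = -253850/(-395497 - 301*67) = -253850/(-395497 - 20167) = -253850/(-415664) = -253850*(-1/415664) = 126925/207832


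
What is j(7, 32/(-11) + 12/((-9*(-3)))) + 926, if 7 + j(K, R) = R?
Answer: 90737/99 ≈ 916.54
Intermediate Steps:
j(K, R) = -7 + R
j(7, 32/(-11) + 12/((-9*(-3)))) + 926 = (-7 + (32/(-11) + 12/((-9*(-3))))) + 926 = (-7 + (32*(-1/11) + 12/27)) + 926 = (-7 + (-32/11 + 12*(1/27))) + 926 = (-7 + (-32/11 + 4/9)) + 926 = (-7 - 244/99) + 926 = -937/99 + 926 = 90737/99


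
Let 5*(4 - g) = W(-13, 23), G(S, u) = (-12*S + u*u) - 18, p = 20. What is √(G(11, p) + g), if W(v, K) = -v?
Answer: √6285/5 ≈ 15.856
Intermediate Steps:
G(S, u) = -18 + u² - 12*S (G(S, u) = (-12*S + u²) - 18 = (u² - 12*S) - 18 = -18 + u² - 12*S)
g = 7/5 (g = 4 - (-1)*(-13)/5 = 4 - ⅕*13 = 4 - 13/5 = 7/5 ≈ 1.4000)
√(G(11, p) + g) = √((-18 + 20² - 12*11) + 7/5) = √((-18 + 400 - 132) + 7/5) = √(250 + 7/5) = √(1257/5) = √6285/5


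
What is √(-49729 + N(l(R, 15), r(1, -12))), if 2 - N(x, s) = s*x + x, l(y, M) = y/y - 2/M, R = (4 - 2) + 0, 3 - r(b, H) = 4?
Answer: I*√49727 ≈ 223.0*I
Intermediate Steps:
r(b, H) = -1 (r(b, H) = 3 - 1*4 = 3 - 4 = -1)
R = 2 (R = 2 + 0 = 2)
l(y, M) = 1 - 2/M
N(x, s) = 2 - x - s*x (N(x, s) = 2 - (s*x + x) = 2 - (x + s*x) = 2 + (-x - s*x) = 2 - x - s*x)
√(-49729 + N(l(R, 15), r(1, -12))) = √(-49729 + (2 - (-2 + 15)/15 - 1*(-1)*(-2 + 15)/15)) = √(-49729 + (2 - 13/15 - 1*(-1)*(1/15)*13)) = √(-49729 + (2 - 1*13/15 - 1*(-1)*13/15)) = √(-49729 + (2 - 13/15 + 13/15)) = √(-49729 + 2) = √(-49727) = I*√49727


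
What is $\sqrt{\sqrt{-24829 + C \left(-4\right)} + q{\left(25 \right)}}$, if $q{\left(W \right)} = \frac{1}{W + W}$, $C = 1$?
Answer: $\frac{\sqrt{2 + 100 i \sqrt{24833}}}{10} \approx 8.8771 + 8.8759 i$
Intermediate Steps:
$q{\left(W \right)} = \frac{1}{2 W}$
$\sqrt{\sqrt{-24829 + C \left(-4\right)} + q{\left(25 \right)}} = \sqrt{\sqrt{-24829 + 1 \left(-4\right)} + \frac{1}{2 \cdot 25}} = \sqrt{\sqrt{-24829 - 4} + \frac{1}{2} \cdot \frac{1}{25}} = \sqrt{\sqrt{-24833} + \frac{1}{50}} = \sqrt{i \sqrt{24833} + \frac{1}{50}} = \sqrt{\frac{1}{50} + i \sqrt{24833}}$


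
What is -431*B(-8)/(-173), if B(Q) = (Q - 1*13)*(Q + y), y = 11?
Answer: -27153/173 ≈ -156.95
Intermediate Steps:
B(Q) = (-13 + Q)*(11 + Q) (B(Q) = (Q - 1*13)*(Q + 11) = (Q - 13)*(11 + Q) = (-13 + Q)*(11 + Q))
-431*B(-8)/(-173) = -431*(-143 + (-8)² - 2*(-8))/(-173) = -431*(-143 + 64 + 16)*(-1)/173 = -(-27153)*(-1)/173 = -431*63/173 = -27153/173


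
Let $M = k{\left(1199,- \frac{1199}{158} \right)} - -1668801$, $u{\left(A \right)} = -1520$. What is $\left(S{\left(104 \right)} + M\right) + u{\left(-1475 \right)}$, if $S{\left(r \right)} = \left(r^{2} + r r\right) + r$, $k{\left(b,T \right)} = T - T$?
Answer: $1689017$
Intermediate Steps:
$k{\left(b,T \right)} = 0$
$S{\left(r \right)} = r + 2 r^{2}$ ($S{\left(r \right)} = \left(r^{2} + r^{2}\right) + r = 2 r^{2} + r = r + 2 r^{2}$)
$M = 1668801$ ($M = 0 - -1668801 = 0 + 1668801 = 1668801$)
$\left(S{\left(104 \right)} + M\right) + u{\left(-1475 \right)} = \left(104 \left(1 + 2 \cdot 104\right) + 1668801\right) - 1520 = \left(104 \left(1 + 208\right) + 1668801\right) - 1520 = \left(104 \cdot 209 + 1668801\right) - 1520 = \left(21736 + 1668801\right) - 1520 = 1690537 - 1520 = 1689017$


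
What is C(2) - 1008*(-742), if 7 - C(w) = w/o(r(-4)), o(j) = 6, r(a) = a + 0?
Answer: 2243828/3 ≈ 7.4794e+5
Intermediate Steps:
r(a) = a
C(w) = 7 - w/6
C(2) - 1008*(-742) = (7 - ⅙*2) - 1008*(-742) = (7 - ⅓) + 747936 = 20/3 + 747936 = 2243828/3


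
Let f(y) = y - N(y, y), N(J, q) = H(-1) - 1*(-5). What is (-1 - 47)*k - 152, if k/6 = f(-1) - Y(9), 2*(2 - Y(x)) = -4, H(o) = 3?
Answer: 3592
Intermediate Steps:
Y(x) = 4 (Y(x) = 2 - ½*(-4) = 2 + 2 = 4)
N(J, q) = 8 (N(J, q) = 3 - 1*(-5) = 3 + 5 = 8)
f(y) = -8 + y (f(y) = y - 1*8 = y - 8 = -8 + y)
k = -78 (k = 6*((-8 - 1) - 1*4) = 6*(-9 - 4) = 6*(-13) = -78)
(-1 - 47)*k - 152 = (-1 - 47)*(-78) - 152 = -48*(-78) - 152 = 3744 - 152 = 3592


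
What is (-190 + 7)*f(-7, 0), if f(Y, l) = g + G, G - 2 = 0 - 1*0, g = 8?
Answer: -1830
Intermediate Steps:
G = 2 (G = 2 + (0 - 1*0) = 2 + (0 + 0) = 2 + 0 = 2)
f(Y, l) = 10 (f(Y, l) = 8 + 2 = 10)
(-190 + 7)*f(-7, 0) = (-190 + 7)*10 = -183*10 = -1830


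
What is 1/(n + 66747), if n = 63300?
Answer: 1/130047 ≈ 7.6895e-6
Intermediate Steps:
1/(n + 66747) = 1/(63300 + 66747) = 1/130047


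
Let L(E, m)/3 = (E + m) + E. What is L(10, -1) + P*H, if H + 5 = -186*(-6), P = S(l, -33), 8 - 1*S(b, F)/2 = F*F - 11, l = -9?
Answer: -2377483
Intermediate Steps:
S(b, F) = 38 - 2*F² (S(b, F) = 16 - 2*(F*F - 11) = 16 - 2*(F² - 11) = 16 - 2*(-11 + F²) = 16 + (22 - 2*F²) = 38 - 2*F²)
P = -2140 (P = 38 - 2*(-33)² = 38 - 2*1089 = 38 - 2178 = -2140)
L(E, m) = 3*m + 6*E (L(E, m) = 3*((E + m) + E) = 3*(m + 2*E) = 3*m + 6*E)
H = 1111 (H = -5 - 186*(-6) = -5 + 1116 = 1111)
L(10, -1) + P*H = (3*(-1) + 6*10) - 2140*1111 = (-3 + 60) - 2377540 = 57 - 2377540 = -2377483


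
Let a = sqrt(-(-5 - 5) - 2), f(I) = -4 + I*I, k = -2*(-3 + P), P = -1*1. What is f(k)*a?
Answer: 120*sqrt(2) ≈ 169.71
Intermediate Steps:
P = -1
k = 8 (k = -2*(-3 - 1) = -2*(-4) = 8)
f(I) = -4 + I**2
a = 2*sqrt(2) (a = sqrt(-1*(-10) - 2) = sqrt(10 - 2) = sqrt(8) = 2*sqrt(2) ≈ 2.8284)
f(k)*a = (-4 + 8**2)*(2*sqrt(2)) = (-4 + 64)*(2*sqrt(2)) = 60*(2*sqrt(2)) = 120*sqrt(2)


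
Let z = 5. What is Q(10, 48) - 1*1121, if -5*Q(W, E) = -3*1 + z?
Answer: -5607/5 ≈ -1121.4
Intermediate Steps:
Q(W, E) = -2/5 (Q(W, E) = -(-3*1 + 5)/5 = -(-3 + 5)/5 = -1/5*2 = -2/5)
Q(10, 48) - 1*1121 = -2/5 - 1*1121 = -2/5 - 1121 = -5607/5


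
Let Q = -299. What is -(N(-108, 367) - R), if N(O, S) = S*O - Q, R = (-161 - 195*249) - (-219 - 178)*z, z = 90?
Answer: 26351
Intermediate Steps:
R = -12986 (R = (-161 - 195*249) - (-219 - 178)*90 = (-161 - 48555) - (-397)*90 = -48716 - 1*(-35730) = -48716 + 35730 = -12986)
N(O, S) = 299 + O*S (N(O, S) = S*O - 1*(-299) = O*S + 299 = 299 + O*S)
-(N(-108, 367) - R) = -((299 - 108*367) - 1*(-12986)) = -((299 - 39636) + 12986) = -(-39337 + 12986) = -1*(-26351) = 26351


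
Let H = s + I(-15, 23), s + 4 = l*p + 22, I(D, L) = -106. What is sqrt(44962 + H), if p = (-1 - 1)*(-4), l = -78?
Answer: 5*sqrt(1770) ≈ 210.36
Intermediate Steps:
p = 8 (p = -2*(-4) = 8)
s = -606 (s = -4 + (-78*8 + 22) = -4 + (-624 + 22) = -4 - 602 = -606)
H = -712 (H = -606 - 106 = -712)
sqrt(44962 + H) = sqrt(44962 - 712) = sqrt(44250) = 5*sqrt(1770)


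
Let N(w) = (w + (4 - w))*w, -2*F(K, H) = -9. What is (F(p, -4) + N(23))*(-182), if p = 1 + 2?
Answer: -17563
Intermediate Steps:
p = 3
F(K, H) = 9/2 (F(K, H) = -1/2*(-9) = 9/2)
N(w) = 4*w
(F(p, -4) + N(23))*(-182) = (9/2 + 4*23)*(-182) = (9/2 + 92)*(-182) = (193/2)*(-182) = -17563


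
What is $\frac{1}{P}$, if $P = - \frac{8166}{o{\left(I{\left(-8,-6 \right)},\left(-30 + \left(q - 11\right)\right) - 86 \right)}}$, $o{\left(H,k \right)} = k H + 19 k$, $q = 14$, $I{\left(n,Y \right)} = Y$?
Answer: $\frac{1469}{8166} \approx 0.17989$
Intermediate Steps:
$o{\left(H,k \right)} = 19 k + H k$ ($o{\left(H,k \right)} = H k + 19 k = 19 k + H k$)
$P = \frac{8166}{1469}$ ($P = - \frac{8166}{\left(\left(-30 + \left(14 - 11\right)\right) - 86\right) \left(19 - 6\right)} = - \frac{8166}{\left(\left(-30 + \left(14 - 11\right)\right) - 86\right) 13} = - \frac{8166}{\left(\left(-30 + 3\right) - 86\right) 13} = - \frac{8166}{\left(-27 - 86\right) 13} = - \frac{8166}{\left(-113\right) 13} = - \frac{8166}{-1469} = \left(-8166\right) \left(- \frac{1}{1469}\right) = \frac{8166}{1469} \approx 5.5589$)
$\frac{1}{P} = \frac{1}{\frac{8166}{1469}} = \frac{1469}{8166}$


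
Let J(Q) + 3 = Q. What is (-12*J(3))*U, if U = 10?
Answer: 0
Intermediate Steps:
J(Q) = -3 + Q
(-12*J(3))*U = -12*(-3 + 3)*10 = -12*0*10 = 0*10 = 0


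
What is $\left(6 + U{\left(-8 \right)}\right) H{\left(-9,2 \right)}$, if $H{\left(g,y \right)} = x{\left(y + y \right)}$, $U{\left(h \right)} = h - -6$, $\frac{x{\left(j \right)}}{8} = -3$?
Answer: $-96$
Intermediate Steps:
$x{\left(j \right)} = -24$ ($x{\left(j \right)} = 8 \left(-3\right) = -24$)
$U{\left(h \right)} = 6 + h$ ($U{\left(h \right)} = h + 6 = 6 + h$)
$H{\left(g,y \right)} = -24$
$\left(6 + U{\left(-8 \right)}\right) H{\left(-9,2 \right)} = \left(6 + \left(6 - 8\right)\right) \left(-24\right) = \left(6 - 2\right) \left(-24\right) = 4 \left(-24\right) = -96$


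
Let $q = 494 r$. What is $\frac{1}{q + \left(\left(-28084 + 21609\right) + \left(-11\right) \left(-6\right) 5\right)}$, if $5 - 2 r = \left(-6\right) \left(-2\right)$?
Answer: $- \frac{1}{7874} \approx -0.000127$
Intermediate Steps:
$r = - \frac{7}{2}$ ($r = \frac{5}{2} - \frac{\left(-6\right) \left(-2\right)}{2} = \frac{5}{2} - 6 = - \frac{7}{2} \approx -3.5$)
$q = -1729$ ($q = 494 \left(- \frac{7}{2}\right) = -1729$)
$\frac{1}{q + \left(\left(-28084 + 21609\right) + \left(-11\right) \left(-6\right) 5\right)} = \frac{1}{-1729 + \left(\left(-28084 + 21609\right) + \left(-11\right) \left(-6\right) 5\right)} = \frac{1}{-1729 + \left(-6475 + 66 \cdot 5\right)} = \frac{1}{-1729 + \left(-6475 + 330\right)} = \frac{1}{-1729 - 6145} = \frac{1}{-7874} = - \frac{1}{7874}$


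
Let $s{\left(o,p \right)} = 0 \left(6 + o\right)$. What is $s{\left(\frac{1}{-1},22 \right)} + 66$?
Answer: $66$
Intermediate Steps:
$s{\left(o,p \right)} = 0$
$s{\left(\frac{1}{-1},22 \right)} + 66 = 0 + 66 = 66$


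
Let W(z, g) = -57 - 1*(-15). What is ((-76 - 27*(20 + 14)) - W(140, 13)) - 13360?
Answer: -14312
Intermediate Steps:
W(z, g) = -42 (W(z, g) = -57 + 15 = -42)
((-76 - 27*(20 + 14)) - W(140, 13)) - 13360 = ((-76 - 27*(20 + 14)) - 1*(-42)) - 13360 = ((-76 - 27*34) + 42) - 13360 = ((-76 - 918) + 42) - 13360 = (-994 + 42) - 13360 = -952 - 13360 = -14312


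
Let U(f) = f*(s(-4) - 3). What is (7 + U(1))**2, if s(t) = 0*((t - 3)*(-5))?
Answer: 16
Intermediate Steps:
s(t) = 0 (s(t) = 0*((-3 + t)*(-5)) = 0*(15 - 5*t) = 0)
U(f) = -3*f (U(f) = f*(0 - 3) = f*(-3) = -3*f)
(7 + U(1))**2 = (7 - 3*1)**2 = (7 - 3)**2 = 4**2 = 16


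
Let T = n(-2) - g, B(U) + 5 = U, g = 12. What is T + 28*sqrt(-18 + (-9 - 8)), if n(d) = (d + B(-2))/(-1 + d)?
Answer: -9 + 28*I*sqrt(35) ≈ -9.0 + 165.65*I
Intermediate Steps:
B(U) = -5 + U
n(d) = (-7 + d)/(-1 + d) (n(d) = (d + (-5 - 2))/(-1 + d) = (d - 7)/(-1 + d) = (-7 + d)/(-1 + d))
T = -9 (T = (-7 - 2)/(-1 - 2) - 1*12 = -9/(-3) - 12 = -1/3*(-9) - 12 = 3 - 12 = -9)
T + 28*sqrt(-18 + (-9 - 8)) = -9 + 28*sqrt(-18 + (-9 - 8)) = -9 + 28*sqrt(-18 - 17) = -9 + 28*sqrt(-35) = -9 + 28*(I*sqrt(35)) = -9 + 28*I*sqrt(35)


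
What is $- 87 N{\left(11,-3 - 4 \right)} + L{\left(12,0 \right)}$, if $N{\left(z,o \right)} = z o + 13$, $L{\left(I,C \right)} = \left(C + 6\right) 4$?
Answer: $5592$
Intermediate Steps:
$L{\left(I,C \right)} = 24 + 4 C$ ($L{\left(I,C \right)} = \left(6 + C\right) 4 = 24 + 4 C$)
$N{\left(z,o \right)} = 13 + o z$ ($N{\left(z,o \right)} = o z + 13 = 13 + o z$)
$- 87 N{\left(11,-3 - 4 \right)} + L{\left(12,0 \right)} = - 87 \left(13 + \left(-3 - 4\right) 11\right) + \left(24 + 4 \cdot 0\right) = - 87 \left(13 - 77\right) + \left(24 + 0\right) = - 87 \left(13 - 77\right) + 24 = \left(-87\right) \left(-64\right) + 24 = 5568 + 24 = 5592$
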